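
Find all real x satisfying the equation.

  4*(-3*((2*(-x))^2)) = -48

Step 1. [4*(-3*((2*(-x))^2)) = -48] divide by the outer 4, so div: -3*((2*(-x))^2) = -12.
Step 2. [-3*((2*(-x))^2) = -12] -3 out front; divide by -3. So div: (2*(-x))^2 = 4.
Step 3. [(2*(-x))^2 = 4] LHS squared, RHS 4 ≥ 0: apply √ (±), so sqrt: 2*(-x) = 2 or -2.
Step 4. [2*(-x) = 2 or -2] 2 out front; divide by 2, so div: -x = 1 or -1.
Step 5. [-x = 1 or -1] flip signs both sides. So neg: x = -1 or 1.

Answer: x ∈ {-1, 1}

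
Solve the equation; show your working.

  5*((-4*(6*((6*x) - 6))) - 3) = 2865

Step 1. [5*((-4*(6*((6*x) - 6))) - 3) = 2865] 5·(inner) — divide through by 5. So div: (-4*(6*((6*x) - 6))) - 3 = 573.
Step 2. [(-4*(6*((6*x) - 6))) - 3 = 573] -3 is outermost — add 3 both sides. So sub: -4*(6*((6*x) - 6)) = 576.
Step 3. [-4*(6*((6*x) - 6)) = 576] -4·(inner) — divide through by -4. So div: 6*((6*x) - 6) = -144.
Step 4. [6*((6*x) - 6) = -144] divide by the outer 6. So div: (6*x) - 6 = -24.
Step 5. [(6*x) - 6 = -24] -6 is outermost — add 6 both sides ⇒ sub: 6*x = -18.
Step 6. [6*x = -18] LHS = 6·(…); ÷6 both sides. So div: x = -3.

Answer: x ∈ {-3}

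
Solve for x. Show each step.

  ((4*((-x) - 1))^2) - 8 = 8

Step 1. [((4*((-x) - 1))^2) - 8 = 8] 8 comes off first (add 8). So sub: (4*((-x) - 1))^2 = 16.
Step 2. [(4*((-x) - 1))^2 = 16] √ both sides: 16 ≥ 0 gives two branches. So sqrt: 4*((-x) - 1) = 4 or -4.
Step 3. [4*((-x) - 1) = 4 or -4] divide by the outer 4. So div: (-x) - 1 = 1 or -1.
Step 4. [(-x) - 1 = 1 or -1] peel the -1: add 1 from each side ⇒ sub: -x = 2 or 0.
Step 5. [-x = 2 or 0] leading − — multiply by −1. So neg: x = -2 or 0.

Answer: x ∈ {-2, 0}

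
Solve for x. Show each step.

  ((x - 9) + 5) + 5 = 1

Step 1. [((x - 9) + 5) + 5 = 1] subtract 5: x sits inside (… + 5) ⇒ sub: (x - 9) + 5 = -4.
Step 2. [(x - 9) + 5 = -4] subtract 5: x sits inside (… + 5), so sub: x - 9 = -9.
Step 3. [x - 9 = -9] the outer -9 inverts by adding 9, so sub: x = 0.

Answer: x ∈ {0}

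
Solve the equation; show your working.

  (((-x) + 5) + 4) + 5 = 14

Step 1. [(((-x) + 5) + 4) + 5 = 14] +5 is outermost — subtract 5 both sides ⇒ sub: ((-x) + 5) + 4 = 9.
Step 2. [((-x) + 5) + 4 = 9] 4 comes off first (subtract 4). So sub: (-x) + 5 = 5.
Step 3. [(-x) + 5 = 5] peel the +5: subtract 5 from each side. So sub: -x = 0.
Step 4. [-x = 0] leading − — multiply by −1, so neg: x = 0.

Answer: x ∈ {0}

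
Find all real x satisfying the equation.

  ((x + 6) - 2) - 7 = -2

Step 1. [((x + 6) - 2) - 7 = -2] 7 comes off first (add 7), so sub: (x + 6) - 2 = 5.
Step 2. [(x + 6) - 2 = 5] 2 comes off first (add 2), so sub: x + 6 = 7.
Step 3. [x + 6 = 7] peel the +6: subtract 6 from each side. So sub: x = 1.

Answer: x ∈ {1}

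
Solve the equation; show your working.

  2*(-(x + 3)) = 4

Step 1. [2*(-(x + 3)) = 4] 2 out front; divide by 2 ⇒ div: -(x + 3) = 2.
Step 2. [-(x + 3) = 2] LHS negated; negate both sides, so neg: x + 3 = -2.
Step 3. [x + 3 = -2] peel the +3: subtract 3 from each side ⇒ sub: x = -5.

Answer: x ∈ {-5}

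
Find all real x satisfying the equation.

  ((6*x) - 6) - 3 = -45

Step 1. [((6*x) - 6) - 3 = -45] add 3: x sits inside (… - 3). So sub: (6*x) - 6 = -42.
Step 2. [(6*x) - 6 = -42] 6 | LHS and 6 | -42: pull 6 out ⇒ factor: x - 1 = -7.
Step 3. [x - 1 = -7] peel the -1: add 1 from each side ⇒ sub: x = -6.

Answer: x ∈ {-6}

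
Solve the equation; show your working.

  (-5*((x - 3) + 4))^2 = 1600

Step 1. [(-5*((x - 3) + 4))^2 = 1600] √ both sides: 1600 ≥ 0 gives two branches ⇒ sqrt: -5*((x - 3) + 4) = 40 or -40.
Step 2. [-5*((x - 3) + 4) = 40 or -40] LHS = -5·(…); ÷-5 both sides, so div: (x - 3) + 4 = -8 or 8.
Step 3. [(x - 3) + 4 = -8 or 8] the outer +4 inverts by subtracting 4 ⇒ sub: x - 3 = -12 or 4.
Step 4. [x - 3 = -12 or 4] 3 comes off first (add 3). So sub: x = -9 or 7.

Answer: x ∈ {-9, 7}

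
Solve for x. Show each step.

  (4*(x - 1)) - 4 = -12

Step 1. [(4*(x - 1)) - 4 = -12] 4 divides every term; factor it out ⇒ factor: (x - 1) - 1 = -3.
Step 2. [(x - 1) - 1 = -3] peel the -1: add 1 from each side ⇒ sub: x - 1 = -2.
Step 3. [x - 1 = -2] peel the -1: add 1 from each side, so sub: x = -1.

Answer: x ∈ {-1}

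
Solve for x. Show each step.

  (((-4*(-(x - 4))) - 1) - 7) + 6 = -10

Step 1. [(((-4*(-(x - 4))) - 1) - 7) + 6 = -10] peel the +6: subtract 6 from each side, so sub: ((-4*(-(x - 4))) - 1) - 7 = -16.
Step 2. [((-4*(-(x - 4))) - 1) - 7 = -16] add 7: x sits inside (… - 7). So sub: (-4*(-(x - 4))) - 1 = -9.
Step 3. [(-4*(-(x - 4))) - 1 = -9] add 1: x sits inside (… - 1), so sub: -4*(-(x - 4)) = -8.
Step 4. [-4*(-(x - 4)) = -8] -4 out front; divide by -4. So div: -(x - 4) = 2.
Step 5. [-(x - 4) = 2] LHS negated; negate both sides, so neg: x - 4 = -2.
Step 6. [x - 4 = -2] peel the -4: add 4 from each side ⇒ sub: x = 2.

Answer: x ∈ {2}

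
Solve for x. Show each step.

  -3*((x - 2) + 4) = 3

Step 1. [-3*((x - 2) + 4) = 3] -3 out front; divide by -3 ⇒ div: (x - 2) + 4 = -1.
Step 2. [(x - 2) + 4 = -1] +4 is outermost — subtract 4 both sides, so sub: x - 2 = -5.
Step 3. [x - 2 = -5] -2 is outermost — add 2 both sides ⇒ sub: x = -3.

Answer: x ∈ {-3}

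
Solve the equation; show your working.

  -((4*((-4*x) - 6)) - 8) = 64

Step 1. [-((4*((-4*x) - 6)) - 8) = 64] leading − — multiply by −1 ⇒ neg: (4*((-4*x) - 6)) - 8 = -64.
Step 2. [(4*((-4*x) - 6)) - 8 = -64] 8 comes off first (add 8), so sub: 4*((-4*x) - 6) = -56.
Step 3. [4*((-4*x) - 6) = -56] LHS = 4·(…); ÷4 both sides. So div: (-4*x) - 6 = -14.
Step 4. [(-4*x) - 6 = -14] peel the -6: add 6 from each side ⇒ sub: -4*x = -8.
Step 5. [-4*x = -8] leading coefficient -4: divide by -4 ⇒ div: x = 2.

Answer: x ∈ {2}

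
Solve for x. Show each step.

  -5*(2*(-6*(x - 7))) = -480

Step 1. [-5*(2*(-6*(x - 7))) = -480] LHS = -5·(…); ÷-5 both sides ⇒ div: 2*(-6*(x - 7)) = 96.
Step 2. [2*(-6*(x - 7)) = 96] LHS = 2·(…); ÷2 both sides ⇒ div: -6*(x - 7) = 48.
Step 3. [-6*(x - 7) = 48] leading coefficient -6: divide by -6 ⇒ div: x - 7 = -8.
Step 4. [x - 7 = -8] the outer -7 inverts by adding 7 ⇒ sub: x = -1.

Answer: x ∈ {-1}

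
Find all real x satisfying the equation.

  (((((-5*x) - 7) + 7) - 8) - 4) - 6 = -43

Step 1. [(((((-5*x) - 7) + 7) - 8) - 4) - 6 = -43] -6 is outermost — add 6 both sides ⇒ sub: ((((-5*x) - 7) + 7) - 8) - 4 = -37.
Step 2. [((((-5*x) - 7) + 7) - 8) - 4 = -37] add 4: x sits inside (… - 4), so sub: (((-5*x) - 7) + 7) - 8 = -33.
Step 3. [(((-5*x) - 7) + 7) - 8 = -33] the outer -8 inverts by adding 8. So sub: ((-5*x) - 7) + 7 = -25.
Step 4. [((-5*x) - 7) + 7 = -25] the outer +7 inverts by subtracting 7. So sub: (-5*x) - 7 = -32.
Step 5. [(-5*x) - 7 = -32] the outer -7 inverts by adding 7, so sub: -5*x = -25.
Step 6. [-5*x = -25] LHS = -5·(…); ÷-5 both sides. So div: x = 5.

Answer: x ∈ {5}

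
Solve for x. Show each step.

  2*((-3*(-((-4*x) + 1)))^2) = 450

Step 1. [2*((-3*(-((-4*x) + 1)))^2) = 450] divide by the outer 2 ⇒ div: (-3*(-((-4*x) + 1)))^2 = 225.
Step 2. [(-3*(-((-4*x) + 1)))^2 = 225] √ both sides: 225 ≥ 0 gives two branches. So sqrt: -3*(-((-4*x) + 1)) = 15 or -15.
Step 3. [-3*(-((-4*x) + 1)) = 15 or -15] leading coefficient -3: divide by -3 ⇒ div: -((-4*x) + 1) = -5 or 5.
Step 4. [-((-4*x) + 1) = -5 or 5] leading − — multiply by −1 ⇒ neg: (-4*x) + 1 = 5 or -5.
Step 5. [(-4*x) + 1 = 5 or -5] subtract 1: x sits inside (… + 1) ⇒ sub: -4*x = 4 or -6.
Step 6. [-4*x = 4 or -6] divide by the outer -4. So div: x = -1 or 3/2.

Answer: x ∈ {-1, 3/2}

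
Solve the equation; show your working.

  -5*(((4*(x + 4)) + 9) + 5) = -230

Step 1. [-5*(((4*(x + 4)) + 9) + 5) = -230] -5 out front; divide by -5 ⇒ div: ((4*(x + 4)) + 9) + 5 = 46.
Step 2. [((4*(x + 4)) + 9) + 5 = 46] +5 is outermost — subtract 5 both sides ⇒ sub: (4*(x + 4)) + 9 = 41.
Step 3. [(4*(x + 4)) + 9 = 41] subtract 9: x sits inside (… + 9), so sub: 4*(x + 4) = 32.
Step 4. [4*(x + 4) = 32] divide by the outer 4, so div: x + 4 = 8.
Step 5. [x + 4 = 8] peel the +4: subtract 4 from each side. So sub: x = 4.

Answer: x ∈ {4}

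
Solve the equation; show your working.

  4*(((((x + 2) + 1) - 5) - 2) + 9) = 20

Step 1. [4*(((((x + 2) + 1) - 5) - 2) + 9) = 20] 4 out front; divide by 4, so div: ((((x + 2) + 1) - 5) - 2) + 9 = 5.
Step 2. [((((x + 2) + 1) - 5) - 2) + 9 = 5] subtract 9: x sits inside (… + 9) ⇒ sub: (((x + 2) + 1) - 5) - 2 = -4.
Step 3. [(((x + 2) + 1) - 5) - 2 = -4] 2 comes off first (add 2) ⇒ sub: ((x + 2) + 1) - 5 = -2.
Step 4. [((x + 2) + 1) - 5 = -2] the outer -5 inverts by adding 5, so sub: (x + 2) + 1 = 3.
Step 5. [(x + 2) + 1 = 3] subtract 1: x sits inside (… + 1), so sub: x + 2 = 2.
Step 6. [x + 2 = 2] +2 is outermost — subtract 2 both sides. So sub: x = 0.

Answer: x ∈ {0}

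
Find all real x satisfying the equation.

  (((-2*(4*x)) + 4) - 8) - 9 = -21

Step 1. [(((-2*(4*x)) + 4) - 8) - 9 = -21] 9 comes off first (add 9) ⇒ sub: ((-2*(4*x)) + 4) - 8 = -12.
Step 2. [((-2*(4*x)) + 4) - 8 = -12] -8 is outermost — add 8 both sides. So sub: (-2*(4*x)) + 4 = -4.
Step 3. [(-2*(4*x)) + 4 = -4] -2 | LHS and -2 | -4: pull -2 out ⇒ factor: (4*x) - 2 = 2.
Step 4. [(4*x) - 2 = 2] peel the -2: add 2 from each side, so sub: 4*x = 4.
Step 5. [4*x = 4] divide by the outer 4. So div: x = 1.

Answer: x ∈ {1}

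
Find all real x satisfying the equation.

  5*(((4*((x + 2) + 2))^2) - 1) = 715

Step 1. [5*(((4*((x + 2) + 2))^2) - 1) = 715] LHS = 5·(…); ÷5 both sides. So div: ((4*((x + 2) + 2))^2) - 1 = 143.
Step 2. [((4*((x + 2) + 2))^2) - 1 = 143] add 1: x sits inside (… - 1) ⇒ sub: (4*((x + 2) + 2))^2 = 144.
Step 3. [(4*((x + 2) + 2))^2 = 144] LHS squared, RHS 144 ≥ 0: apply √ (±) ⇒ sqrt: 4*((x + 2) + 2) = 12 or -12.
Step 4. [4*((x + 2) + 2) = 12 or -12] 4·(inner) — divide through by 4. So div: (x + 2) + 2 = 3 or -3.
Step 5. [(x + 2) + 2 = 3 or -3] +2 is outermost — subtract 2 both sides. So sub: x + 2 = 1 or -5.
Step 6. [x + 2 = 1 or -5] +2 is outermost — subtract 2 both sides. So sub: x = -1 or -7.

Answer: x ∈ {-7, -1}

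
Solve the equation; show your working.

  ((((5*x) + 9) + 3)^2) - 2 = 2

Step 1. [((((5*x) + 9) + 3)^2) - 2 = 2] peel the -2: add 2 from each side. So sub: (((5*x) + 9) + 3)^2 = 4.
Step 2. [(((5*x) + 9) + 3)^2 = 4] √ both sides: 4 ≥ 0 gives two branches, so sqrt: ((5*x) + 9) + 3 = 2 or -2.
Step 3. [((5*x) + 9) + 3 = 2 or -2] 3 comes off first (subtract 3) ⇒ sub: (5*x) + 9 = -1 or -5.
Step 4. [(5*x) + 9 = -1 or -5] peel the +9: subtract 9 from each side ⇒ sub: 5*x = -10 or -14.
Step 5. [5*x = -10 or -14] 5 out front; divide by 5 ⇒ div: x = -2 or -14/5.

Answer: x ∈ {-14/5, -2}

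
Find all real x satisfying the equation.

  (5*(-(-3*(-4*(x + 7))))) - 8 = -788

Step 1. [(5*(-(-3*(-4*(x + 7))))) - 8 = -788] add 8: x sits inside (… - 8), so sub: 5*(-(-3*(-4*(x + 7)))) = -780.
Step 2. [5*(-(-3*(-4*(x + 7)))) = -780] 5 out front; divide by 5. So div: -(-3*(-4*(x + 7))) = -156.
Step 3. [-(-3*(-4*(x + 7))) = -156] LHS negated; negate both sides, so neg: -3*(-4*(x + 7)) = 156.
Step 4. [-3*(-4*(x + 7)) = 156] leading coefficient -3: divide by -3. So div: -4*(x + 7) = -52.
Step 5. [-4*(x + 7) = -52] leading coefficient -4: divide by -4, so div: x + 7 = 13.
Step 6. [x + 7 = 13] 7 comes off first (subtract 7). So sub: x = 6.

Answer: x ∈ {6}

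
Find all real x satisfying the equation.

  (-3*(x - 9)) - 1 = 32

Step 1. [(-3*(x - 9)) - 1 = 32] the outer -1 inverts by adding 1 ⇒ sub: -3*(x - 9) = 33.
Step 2. [-3*(x - 9) = 33] divide by the outer -3 ⇒ div: x - 9 = -11.
Step 3. [x - 9 = -11] add 9: x sits inside (… - 9) ⇒ sub: x = -2.

Answer: x ∈ {-2}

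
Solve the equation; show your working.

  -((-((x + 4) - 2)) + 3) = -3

Step 1. [-((-((x + 4) - 2)) + 3) = -3] leading − — multiply by −1 ⇒ neg: (-((x + 4) - 2)) + 3 = 3.
Step 2. [(-((x + 4) - 2)) + 3 = 3] subtract 3: x sits inside (… + 3), so sub: -((x + 4) - 2) = 0.
Step 3. [-((x + 4) - 2) = 0] leading − — multiply by −1 ⇒ neg: (x + 4) - 2 = 0.
Step 4. [(x + 4) - 2 = 0] add 2: x sits inside (… - 2). So sub: x + 4 = 2.
Step 5. [x + 4 = 2] 4 comes off first (subtract 4), so sub: x = -2.

Answer: x ∈ {-2}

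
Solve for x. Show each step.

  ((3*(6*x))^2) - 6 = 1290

Step 1. [((3*(6*x))^2) - 6 = 1290] add 6: x sits inside (… - 6). So sub: (3*(6*x))^2 = 1296.
Step 2. [(3*(6*x))^2 = 1296] √ both sides: 1296 ≥ 0 gives two branches, so sqrt: 3*(6*x) = 36 or -36.
Step 3. [3*(6*x) = 36 or -36] 3·(inner) — divide through by 3. So div: 6*x = 12 or -12.
Step 4. [6*x = 12 or -12] 6 out front; divide by 6 ⇒ div: x = 2 or -2.

Answer: x ∈ {-2, 2}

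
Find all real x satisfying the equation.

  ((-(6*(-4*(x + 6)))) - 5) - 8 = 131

Step 1. [((-(6*(-4*(x + 6)))) - 5) - 8 = 131] peel the -8: add 8 from each side ⇒ sub: (-(6*(-4*(x + 6)))) - 5 = 139.
Step 2. [(-(6*(-4*(x + 6)))) - 5 = 139] -5 is outermost — add 5 both sides ⇒ sub: -(6*(-4*(x + 6))) = 144.
Step 3. [-(6*(-4*(x + 6))) = 144] leading − — multiply by −1 ⇒ neg: 6*(-4*(x + 6)) = -144.
Step 4. [6*(-4*(x + 6)) = -144] LHS = 6·(…); ÷6 both sides ⇒ div: -4*(x + 6) = -24.
Step 5. [-4*(x + 6) = -24] leading coefficient -4: divide by -4. So div: x + 6 = 6.
Step 6. [x + 6 = 6] subtract 6: x sits inside (… + 6). So sub: x = 0.

Answer: x ∈ {0}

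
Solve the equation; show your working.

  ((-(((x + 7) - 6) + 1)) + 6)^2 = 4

Step 1. [((-(((x + 7) - 6) + 1)) + 6)^2 = 4] √ both sides: 4 ≥ 0 gives two branches, so sqrt: (-(((x + 7) - 6) + 1)) + 6 = 2 or -2.
Step 2. [(-(((x + 7) - 6) + 1)) + 6 = 2 or -2] +6 is outermost — subtract 6 both sides. So sub: -(((x + 7) - 6) + 1) = -4 or -8.
Step 3. [-(((x + 7) - 6) + 1) = -4 or -8] LHS negated; negate both sides ⇒ neg: ((x + 7) - 6) + 1 = 4 or 8.
Step 4. [((x + 7) - 6) + 1 = 4 or 8] +1 is outermost — subtract 1 both sides ⇒ sub: (x + 7) - 6 = 3 or 7.
Step 5. [(x + 7) - 6 = 3 or 7] -6 is outermost — add 6 both sides ⇒ sub: x + 7 = 9 or 13.
Step 6. [x + 7 = 9 or 13] 7 comes off first (subtract 7), so sub: x = 2 or 6.

Answer: x ∈ {2, 6}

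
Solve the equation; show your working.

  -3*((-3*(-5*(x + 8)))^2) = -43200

Step 1. [-3*((-3*(-5*(x + 8)))^2) = -43200] leading coefficient -3: divide by -3, so div: (-3*(-5*(x + 8)))^2 = 14400.
Step 2. [(-3*(-5*(x + 8)))^2 = 14400] √ both sides: 14400 ≥ 0 gives two branches, so sqrt: -3*(-5*(x + 8)) = 120 or -120.
Step 3. [-3*(-5*(x + 8)) = 120 or -120] leading coefficient -3: divide by -3 ⇒ div: -5*(x + 8) = -40 or 40.
Step 4. [-5*(x + 8) = -40 or 40] LHS = -5·(…); ÷-5 both sides. So div: x + 8 = 8 or -8.
Step 5. [x + 8 = 8 or -8] peel the +8: subtract 8 from each side, so sub: x = 0 or -16.

Answer: x ∈ {-16, 0}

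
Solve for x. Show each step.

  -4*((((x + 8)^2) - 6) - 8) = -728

Step 1. [-4*((((x + 8)^2) - 6) - 8) = -728] LHS = -4·(…); ÷-4 both sides, so div: (((x + 8)^2) - 6) - 8 = 182.
Step 2. [(((x + 8)^2) - 6) - 8 = 182] add 8: x sits inside (… - 8), so sub: ((x + 8)^2) - 6 = 190.
Step 3. [((x + 8)^2) - 6 = 190] 6 comes off first (add 6). So sub: (x + 8)^2 = 196.
Step 4. [(x + 8)^2 = 196] √ both sides: 196 ≥ 0 gives two branches. So sqrt: x + 8 = 14 or -14.
Step 5. [x + 8 = 14 or -14] subtract 8: x sits inside (… + 8) ⇒ sub: x = 6 or -22.

Answer: x ∈ {-22, 6}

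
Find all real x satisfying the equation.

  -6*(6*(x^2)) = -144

Step 1. [-6*(6*(x^2)) = -144] -6·(inner) — divide through by -6 ⇒ div: 6*(x^2) = 24.
Step 2. [6*(x^2) = 24] divide by the outer 6 ⇒ div: x^2 = 4.
Step 3. [x^2 = 4] √ both sides: 4 ≥ 0 gives two branches, so sqrt: x = 2 or -2.

Answer: x ∈ {-2, 2}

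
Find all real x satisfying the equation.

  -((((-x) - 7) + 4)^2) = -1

Step 1. [-((((-x) - 7) + 4)^2) = -1] leading − — multiply by −1. So neg: (((-x) - 7) + 4)^2 = 1.
Step 2. [(((-x) - 7) + 4)^2 = 1] LHS squared, RHS 1 ≥ 0: apply √ (±) ⇒ sqrt: ((-x) - 7) + 4 = 1 or -1.
Step 3. [((-x) - 7) + 4 = 1 or -1] +4 is outermost — subtract 4 both sides ⇒ sub: (-x) - 7 = -3 or -5.
Step 4. [(-x) - 7 = -3 or -5] the outer -7 inverts by adding 7 ⇒ sub: -x = 4 or 2.
Step 5. [-x = 4 or 2] flip signs both sides. So neg: x = -4 or -2.

Answer: x ∈ {-4, -2}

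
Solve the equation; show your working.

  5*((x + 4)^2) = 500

Step 1. [5*((x + 4)^2) = 500] 5·(inner) — divide through by 5, so div: (x + 4)^2 = 100.
Step 2. [(x + 4)^2 = 100] LHS squared, RHS 100 ≥ 0: apply √ (±). So sqrt: x + 4 = 10 or -10.
Step 3. [x + 4 = 10 or -10] 4 comes off first (subtract 4) ⇒ sub: x = 6 or -14.

Answer: x ∈ {-14, 6}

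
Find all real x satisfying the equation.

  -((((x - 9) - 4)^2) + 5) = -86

Step 1. [-((((x - 9) - 4)^2) + 5) = -86] leading − — multiply by −1, so neg: (((x - 9) - 4)^2) + 5 = 86.
Step 2. [(((x - 9) - 4)^2) + 5 = 86] 5 comes off first (subtract 5) ⇒ sub: ((x - 9) - 4)^2 = 81.
Step 3. [((x - 9) - 4)^2 = 81] √ both sides: 81 ≥ 0 gives two branches, so sqrt: (x - 9) - 4 = 9 or -9.
Step 4. [(x - 9) - 4 = 9 or -9] -4 is outermost — add 4 both sides. So sub: x - 9 = 13 or -5.
Step 5. [x - 9 = 13 or -5] peel the -9: add 9 from each side ⇒ sub: x = 22 or 4.

Answer: x ∈ {4, 22}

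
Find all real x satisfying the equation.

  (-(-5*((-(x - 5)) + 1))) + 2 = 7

Step 1. [(-(-5*((-(x - 5)) + 1))) + 2 = 7] the outer +2 inverts by subtracting 2. So sub: -(-5*((-(x - 5)) + 1)) = 5.
Step 2. [-(-5*((-(x - 5)) + 1)) = 5] leading − — multiply by −1 ⇒ neg: -5*((-(x - 5)) + 1) = -5.
Step 3. [-5*((-(x - 5)) + 1) = -5] leading coefficient -5: divide by -5 ⇒ div: (-(x - 5)) + 1 = 1.
Step 4. [(-(x - 5)) + 1 = 1] the outer +1 inverts by subtracting 1. So sub: -(x - 5) = 0.
Step 5. [-(x - 5) = 0] flip signs both sides, so neg: x - 5 = 0.
Step 6. [x - 5 = 0] the outer -5 inverts by adding 5, so sub: x = 5.

Answer: x ∈ {5}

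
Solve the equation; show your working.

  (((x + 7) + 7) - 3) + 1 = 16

Step 1. [(((x + 7) + 7) - 3) + 1 = 16] the outer +1 inverts by subtracting 1. So sub: ((x + 7) + 7) - 3 = 15.
Step 2. [((x + 7) + 7) - 3 = 15] the outer -3 inverts by adding 3 ⇒ sub: (x + 7) + 7 = 18.
Step 3. [(x + 7) + 7 = 18] peel the +7: subtract 7 from each side, so sub: x + 7 = 11.
Step 4. [x + 7 = 11] the outer +7 inverts by subtracting 7 ⇒ sub: x = 4.

Answer: x ∈ {4}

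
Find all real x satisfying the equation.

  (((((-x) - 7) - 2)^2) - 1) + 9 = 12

Step 1. [(((((-x) - 7) - 2)^2) - 1) + 9 = 12] +9 is outermost — subtract 9 both sides ⇒ sub: ((((-x) - 7) - 2)^2) - 1 = 3.
Step 2. [((((-x) - 7) - 2)^2) - 1 = 3] add 1: x sits inside (… - 1) ⇒ sub: (((-x) - 7) - 2)^2 = 4.
Step 3. [(((-x) - 7) - 2)^2 = 4] √ both sides: 4 ≥ 0 gives two branches ⇒ sqrt: ((-x) - 7) - 2 = 2 or -2.
Step 4. [((-x) - 7) - 2 = 2 or -2] the outer -2 inverts by adding 2. So sub: (-x) - 7 = 4 or 0.
Step 5. [(-x) - 7 = 4 or 0] 7 comes off first (add 7), so sub: -x = 11 or 7.
Step 6. [-x = 11 or 7] flip signs both sides ⇒ neg: x = -11 or -7.

Answer: x ∈ {-11, -7}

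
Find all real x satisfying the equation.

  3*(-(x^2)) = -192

Step 1. [3*(-(x^2)) = -192] divide by the outer 3, so div: -(x^2) = -64.
Step 2. [-(x^2) = -64] leading − — multiply by −1, so neg: x^2 = 64.
Step 3. [x^2 = 64] 64 ≥ 0, LHS is (·)² — take ±√, so sqrt: x = 8 or -8.

Answer: x ∈ {-8, 8}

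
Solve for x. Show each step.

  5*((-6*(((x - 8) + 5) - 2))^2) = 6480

Step 1. [5*((-6*(((x - 8) + 5) - 2))^2) = 6480] divide by the outer 5, so div: (-6*(((x - 8) + 5) - 2))^2 = 1296.
Step 2. [(-6*(((x - 8) + 5) - 2))^2 = 1296] 1296 ≥ 0, LHS is (·)² — take ±√ ⇒ sqrt: -6*(((x - 8) + 5) - 2) = 36 or -36.
Step 3. [-6*(((x - 8) + 5) - 2) = 36 or -36] leading coefficient -6: divide by -6, so div: ((x - 8) + 5) - 2 = -6 or 6.
Step 4. [((x - 8) + 5) - 2 = -6 or 6] the outer -2 inverts by adding 2 ⇒ sub: (x - 8) + 5 = -4 or 8.
Step 5. [(x - 8) + 5 = -4 or 8] the outer +5 inverts by subtracting 5, so sub: x - 8 = -9 or 3.
Step 6. [x - 8 = -9 or 3] the outer -8 inverts by adding 8 ⇒ sub: x = -1 or 11.

Answer: x ∈ {-1, 11}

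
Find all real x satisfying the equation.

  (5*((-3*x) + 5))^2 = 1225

Step 1. [(5*((-3*x) + 5))^2 = 1225] √ both sides: 1225 ≥ 0 gives two branches ⇒ sqrt: 5*((-3*x) + 5) = 35 or -35.
Step 2. [5*((-3*x) + 5) = 35 or -35] leading coefficient 5: divide by 5. So div: (-3*x) + 5 = 7 or -7.
Step 3. [(-3*x) + 5 = 7 or -7] the outer +5 inverts by subtracting 5 ⇒ sub: -3*x = 2 or -12.
Step 4. [-3*x = 2 or -12] LHS = -3·(…); ÷-3 both sides, so div: x = -2/3 or 4.

Answer: x ∈ {-2/3, 4}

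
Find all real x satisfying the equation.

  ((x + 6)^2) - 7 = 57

Step 1. [((x + 6)^2) - 7 = 57] -7 is outermost — add 7 both sides ⇒ sub: (x + 6)^2 = 64.
Step 2. [(x + 6)^2 = 64] LHS squared, RHS 64 ≥ 0: apply √ (±) ⇒ sqrt: x + 6 = 8 or -8.
Step 3. [x + 6 = 8 or -8] +6 is outermost — subtract 6 both sides. So sub: x = 2 or -14.

Answer: x ∈ {-14, 2}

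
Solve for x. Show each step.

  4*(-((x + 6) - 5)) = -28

Step 1. [4*(-((x + 6) - 5)) = -28] LHS = 4·(…); ÷4 both sides. So div: -((x + 6) - 5) = -7.
Step 2. [-((x + 6) - 5) = -7] leading − — multiply by −1 ⇒ neg: (x + 6) - 5 = 7.
Step 3. [(x + 6) - 5 = 7] peel the -5: add 5 from each side. So sub: x + 6 = 12.
Step 4. [x + 6 = 12] subtract 6: x sits inside (… + 6). So sub: x = 6.

Answer: x ∈ {6}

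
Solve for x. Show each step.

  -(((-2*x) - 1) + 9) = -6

Step 1. [-(((-2*x) - 1) + 9) = -6] leading − — multiply by −1 ⇒ neg: ((-2*x) - 1) + 9 = 6.
Step 2. [((-2*x) - 1) + 9 = 6] +9 is outermost — subtract 9 both sides ⇒ sub: (-2*x) - 1 = -3.
Step 3. [(-2*x) - 1 = -3] peel the -1: add 1 from each side, so sub: -2*x = -2.
Step 4. [-2*x = -2] divide by the outer -2. So div: x = 1.

Answer: x ∈ {1}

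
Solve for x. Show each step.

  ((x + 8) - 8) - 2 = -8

Step 1. [((x + 8) - 8) - 2 = -8] 2 comes off first (add 2) ⇒ sub: (x + 8) - 8 = -6.
Step 2. [(x + 8) - 8 = -6] the outer -8 inverts by adding 8, so sub: x + 8 = 2.
Step 3. [x + 8 = 2] +8 is outermost — subtract 8 both sides, so sub: x = -6.

Answer: x ∈ {-6}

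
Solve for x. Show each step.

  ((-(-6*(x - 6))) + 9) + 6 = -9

Step 1. [((-(-6*(x - 6))) + 9) + 6 = -9] 6 comes off first (subtract 6). So sub: (-(-6*(x - 6))) + 9 = -15.
Step 2. [(-(-6*(x - 6))) + 9 = -15] peel the +9: subtract 9 from each side, so sub: -(-6*(x - 6)) = -24.
Step 3. [-(-6*(x - 6)) = -24] LHS negated; negate both sides. So neg: -6*(x - 6) = 24.
Step 4. [-6*(x - 6) = 24] -6 out front; divide by -6. So div: x - 6 = -4.
Step 5. [x - 6 = -4] add 6: x sits inside (… - 6). So sub: x = 2.

Answer: x ∈ {2}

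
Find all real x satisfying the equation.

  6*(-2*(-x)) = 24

Step 1. [6*(-2*(-x)) = 24] divide by the outer 6. So div: -2*(-x) = 4.
Step 2. [-2*(-x) = 4] leading coefficient -2: divide by -2 ⇒ div: -x = -2.
Step 3. [-x = -2] flip signs both sides. So neg: x = 2.

Answer: x ∈ {2}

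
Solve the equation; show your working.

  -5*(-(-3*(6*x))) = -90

Step 1. [-5*(-(-3*(6*x))) = -90] LHS = -5·(…); ÷-5 both sides ⇒ div: -(-3*(6*x)) = 18.
Step 2. [-(-3*(6*x)) = 18] leading − — multiply by −1 ⇒ neg: -3*(6*x) = -18.
Step 3. [-3*(6*x) = -18] LHS = -3·(…); ÷-3 both sides, so div: 6*x = 6.
Step 4. [6*x = 6] leading coefficient 6: divide by 6, so div: x = 1.

Answer: x ∈ {1}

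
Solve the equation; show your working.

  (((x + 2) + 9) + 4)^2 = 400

Step 1. [(((x + 2) + 9) + 4)^2 = 400] √ both sides: 400 ≥ 0 gives two branches, so sqrt: ((x + 2) + 9) + 4 = 20 or -20.
Step 2. [((x + 2) + 9) + 4 = 20 or -20] subtract 4: x sits inside (… + 4), so sub: (x + 2) + 9 = 16 or -24.
Step 3. [(x + 2) + 9 = 16 or -24] peel the +9: subtract 9 from each side ⇒ sub: x + 2 = 7 or -33.
Step 4. [x + 2 = 7 or -33] subtract 2: x sits inside (… + 2), so sub: x = 5 or -35.

Answer: x ∈ {-35, 5}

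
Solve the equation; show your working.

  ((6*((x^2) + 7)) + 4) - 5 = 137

Step 1. [((6*((x^2) + 7)) + 4) - 5 = 137] the outer -5 inverts by adding 5, so sub: (6*((x^2) + 7)) + 4 = 142.
Step 2. [(6*((x^2) + 7)) + 4 = 142] peel the +4: subtract 4 from each side, so sub: 6*((x^2) + 7) = 138.
Step 3. [6*((x^2) + 7) = 138] divide by the outer 6 ⇒ div: (x^2) + 7 = 23.
Step 4. [(x^2) + 7 = 23] 7 comes off first (subtract 7) ⇒ sub: x^2 = 16.
Step 5. [x^2 = 16] √ both sides: 16 ≥ 0 gives two branches ⇒ sqrt: x = 4 or -4.

Answer: x ∈ {-4, 4}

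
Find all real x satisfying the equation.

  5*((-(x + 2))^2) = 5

Step 1. [5*((-(x + 2))^2) = 5] 5·(inner) — divide through by 5. So div: (-(x + 2))^2 = 1.
Step 2. [(-(x + 2))^2 = 1] √ both sides: 1 ≥ 0 gives two branches ⇒ sqrt: -(x + 2) = 1 or -1.
Step 3. [-(x + 2) = 1 or -1] flip signs both sides, so neg: x + 2 = -1 or 1.
Step 4. [x + 2 = -1 or 1] subtract 2: x sits inside (… + 2), so sub: x = -3 or -1.

Answer: x ∈ {-3, -1}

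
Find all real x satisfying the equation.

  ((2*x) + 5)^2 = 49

Step 1. [((2*x) + 5)^2 = 49] √ both sides: 49 ≥ 0 gives two branches ⇒ sqrt: (2*x) + 5 = 7 or -7.
Step 2. [(2*x) + 5 = 7 or -7] +5 is outermost — subtract 5 both sides ⇒ sub: 2*x = 2 or -12.
Step 3. [2*x = 2 or -12] leading coefficient 2: divide by 2 ⇒ div: x = 1 or -6.

Answer: x ∈ {-6, 1}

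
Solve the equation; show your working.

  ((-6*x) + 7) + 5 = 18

Step 1. [((-6*x) + 7) + 5 = 18] +5 is outermost — subtract 5 both sides. So sub: (-6*x) + 7 = 13.
Step 2. [(-6*x) + 7 = 13] 7 comes off first (subtract 7) ⇒ sub: -6*x = 6.
Step 3. [-6*x = 6] leading coefficient -6: divide by -6, so div: x = -1.

Answer: x ∈ {-1}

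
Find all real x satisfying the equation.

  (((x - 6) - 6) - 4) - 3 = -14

Step 1. [(((x - 6) - 6) - 4) - 3 = -14] -3 is outermost — add 3 both sides. So sub: ((x - 6) - 6) - 4 = -11.
Step 2. [((x - 6) - 6) - 4 = -11] the outer -4 inverts by adding 4, so sub: (x - 6) - 6 = -7.
Step 3. [(x - 6) - 6 = -7] the outer -6 inverts by adding 6. So sub: x - 6 = -1.
Step 4. [x - 6 = -1] -6 is outermost — add 6 both sides ⇒ sub: x = 5.

Answer: x ∈ {5}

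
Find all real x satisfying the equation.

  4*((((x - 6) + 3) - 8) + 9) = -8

Step 1. [4*((((x - 6) + 3) - 8) + 9) = -8] divide by the outer 4, so div: (((x - 6) + 3) - 8) + 9 = -2.
Step 2. [(((x - 6) + 3) - 8) + 9 = -2] subtract 9: x sits inside (… + 9). So sub: ((x - 6) + 3) - 8 = -11.
Step 3. [((x - 6) + 3) - 8 = -11] add 8: x sits inside (… - 8) ⇒ sub: (x - 6) + 3 = -3.
Step 4. [(x - 6) + 3 = -3] +3 is outermost — subtract 3 both sides, so sub: x - 6 = -6.
Step 5. [x - 6 = -6] peel the -6: add 6 from each side, so sub: x = 0.

Answer: x ∈ {0}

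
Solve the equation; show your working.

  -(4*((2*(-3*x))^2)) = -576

Step 1. [-(4*((2*(-3*x))^2)) = -576] leading − — multiply by −1 ⇒ neg: 4*((2*(-3*x))^2) = 576.
Step 2. [4*((2*(-3*x))^2) = 576] LHS = 4·(…); ÷4 both sides, so div: (2*(-3*x))^2 = 144.
Step 3. [(2*(-3*x))^2 = 144] √ both sides: 144 ≥ 0 gives two branches, so sqrt: 2*(-3*x) = 12 or -12.
Step 4. [2*(-3*x) = 12 or -12] leading coefficient 2: divide by 2, so div: -3*x = 6 or -6.
Step 5. [-3*x = 6 or -6] -3·(inner) — divide through by -3, so div: x = -2 or 2.

Answer: x ∈ {-2, 2}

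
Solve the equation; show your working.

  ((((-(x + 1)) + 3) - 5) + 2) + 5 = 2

Step 1. [((((-(x + 1)) + 3) - 5) + 2) + 5 = 2] 5 comes off first (subtract 5). So sub: (((-(x + 1)) + 3) - 5) + 2 = -3.
Step 2. [(((-(x + 1)) + 3) - 5) + 2 = -3] subtract 2: x sits inside (… + 2), so sub: ((-(x + 1)) + 3) - 5 = -5.
Step 3. [((-(x + 1)) + 3) - 5 = -5] -5 is outermost — add 5 both sides, so sub: (-(x + 1)) + 3 = 0.
Step 4. [(-(x + 1)) + 3 = 0] subtract 3: x sits inside (… + 3). So sub: -(x + 1) = -3.
Step 5. [-(x + 1) = -3] leading − — multiply by −1. So neg: x + 1 = 3.
Step 6. [x + 1 = 3] peel the +1: subtract 1 from each side, so sub: x = 2.

Answer: x ∈ {2}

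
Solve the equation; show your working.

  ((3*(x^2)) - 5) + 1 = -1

Step 1. [((3*(x^2)) - 5) + 1 = -1] the outer +1 inverts by subtracting 1. So sub: (3*(x^2)) - 5 = -2.
Step 2. [(3*(x^2)) - 5 = -2] -5 is outermost — add 5 both sides ⇒ sub: 3*(x^2) = 3.
Step 3. [3*(x^2) = 3] divide by the outer 3 ⇒ div: x^2 = 1.
Step 4. [x^2 = 1] √ both sides: 1 ≥ 0 gives two branches. So sqrt: x = 1 or -1.

Answer: x ∈ {-1, 1}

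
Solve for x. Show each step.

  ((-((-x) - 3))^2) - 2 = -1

Step 1. [((-((-x) - 3))^2) - 2 = -1] 2 comes off first (add 2), so sub: (-((-x) - 3))^2 = 1.
Step 2. [(-((-x) - 3))^2 = 1] LHS squared, RHS 1 ≥ 0: apply √ (±), so sqrt: -((-x) - 3) = 1 or -1.
Step 3. [-((-x) - 3) = 1 or -1] flip signs both sides. So neg: (-x) - 3 = -1 or 1.
Step 4. [(-x) - 3 = -1 or 1] the outer -3 inverts by adding 3, so sub: -x = 2 or 4.
Step 5. [-x = 2 or 4] flip signs both sides, so neg: x = -2 or -4.

Answer: x ∈ {-4, -2}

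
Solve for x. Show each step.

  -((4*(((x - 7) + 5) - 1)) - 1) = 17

Step 1. [-((4*(((x - 7) + 5) - 1)) - 1) = 17] leading − — multiply by −1, so neg: (4*(((x - 7) + 5) - 1)) - 1 = -17.
Step 2. [(4*(((x - 7) + 5) - 1)) - 1 = -17] -1 is outermost — add 1 both sides. So sub: 4*(((x - 7) + 5) - 1) = -16.
Step 3. [4*(((x - 7) + 5) - 1) = -16] divide by the outer 4. So div: ((x - 7) + 5) - 1 = -4.
Step 4. [((x - 7) + 5) - 1 = -4] 1 comes off first (add 1). So sub: (x - 7) + 5 = -3.
Step 5. [(x - 7) + 5 = -3] peel the +5: subtract 5 from each side. So sub: x - 7 = -8.
Step 6. [x - 7 = -8] the outer -7 inverts by adding 7. So sub: x = -1.

Answer: x ∈ {-1}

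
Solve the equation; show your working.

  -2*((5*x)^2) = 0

Step 1. [-2*((5*x)^2) = 0] divide by the outer -2, so div: (5*x)^2 = 0.
Step 2. [(5*x)^2 = 0] √ both sides: 0 ≥ 0 gives two branches, so sqrt: 5*x = 0.
Step 3. [5*x = 0] 5·(inner) — divide through by 5. So div: x = 0.

Answer: x ∈ {0}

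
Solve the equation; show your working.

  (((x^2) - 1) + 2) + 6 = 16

Step 1. [(((x^2) - 1) + 2) + 6 = 16] +6 is outermost — subtract 6 both sides, so sub: ((x^2) - 1) + 2 = 10.
Step 2. [((x^2) - 1) + 2 = 10] 2 comes off first (subtract 2). So sub: (x^2) - 1 = 8.
Step 3. [(x^2) - 1 = 8] -1 is outermost — add 1 both sides, so sub: x^2 = 9.
Step 4. [x^2 = 9] LHS squared, RHS 9 ≥ 0: apply √ (±) ⇒ sqrt: x = 3 or -3.

Answer: x ∈ {-3, 3}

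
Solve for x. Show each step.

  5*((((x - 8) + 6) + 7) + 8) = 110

Step 1. [5*((((x - 8) + 6) + 7) + 8) = 110] 5·(inner) — divide through by 5. So div: (((x - 8) + 6) + 7) + 8 = 22.
Step 2. [(((x - 8) + 6) + 7) + 8 = 22] +8 is outermost — subtract 8 both sides. So sub: ((x - 8) + 6) + 7 = 14.
Step 3. [((x - 8) + 6) + 7 = 14] the outer +7 inverts by subtracting 7, so sub: (x - 8) + 6 = 7.
Step 4. [(x - 8) + 6 = 7] 6 comes off first (subtract 6), so sub: x - 8 = 1.
Step 5. [x - 8 = 1] 8 comes off first (add 8). So sub: x = 9.

Answer: x ∈ {9}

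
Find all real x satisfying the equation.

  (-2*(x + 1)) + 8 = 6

Step 1. [(-2*(x + 1)) + 8 = 6] +8 is outermost — subtract 8 both sides, so sub: -2*(x + 1) = -2.
Step 2. [-2*(x + 1) = -2] LHS = -2·(…); ÷-2 both sides ⇒ div: x + 1 = 1.
Step 3. [x + 1 = 1] 1 comes off first (subtract 1), so sub: x = 0.

Answer: x ∈ {0}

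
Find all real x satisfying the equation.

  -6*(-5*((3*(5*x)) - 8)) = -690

Step 1. [-6*(-5*((3*(5*x)) - 8)) = -690] LHS = -6·(…); ÷-6 both sides. So div: -5*((3*(5*x)) - 8) = 115.
Step 2. [-5*((3*(5*x)) - 8) = 115] divide by the outer -5. So div: (3*(5*x)) - 8 = -23.
Step 3. [(3*(5*x)) - 8 = -23] peel the -8: add 8 from each side. So sub: 3*(5*x) = -15.
Step 4. [3*(5*x) = -15] leading coefficient 3: divide by 3, so div: 5*x = -5.
Step 5. [5*x = -5] 5 out front; divide by 5, so div: x = -1.

Answer: x ∈ {-1}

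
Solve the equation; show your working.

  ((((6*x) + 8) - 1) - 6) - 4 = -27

Step 1. [((((6*x) + 8) - 1) - 6) - 4 = -27] peel the -4: add 4 from each side. So sub: (((6*x) + 8) - 1) - 6 = -23.
Step 2. [(((6*x) + 8) - 1) - 6 = -23] peel the -6: add 6 from each side ⇒ sub: ((6*x) + 8) - 1 = -17.
Step 3. [((6*x) + 8) - 1 = -17] add 1: x sits inside (… - 1), so sub: (6*x) + 8 = -16.
Step 4. [(6*x) + 8 = -16] subtract 8: x sits inside (… + 8), so sub: 6*x = -24.
Step 5. [6*x = -24] divide by the outer 6 ⇒ div: x = -4.

Answer: x ∈ {-4}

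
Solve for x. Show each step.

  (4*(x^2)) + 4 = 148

Step 1. [(4*(x^2)) + 4 = 148] 4 comes off first (subtract 4), so sub: 4*(x^2) = 144.
Step 2. [4*(x^2) = 144] 4·(inner) — divide through by 4 ⇒ div: x^2 = 36.
Step 3. [x^2 = 36] 36 ≥ 0, LHS is (·)² — take ±√. So sqrt: x = 6 or -6.

Answer: x ∈ {-6, 6}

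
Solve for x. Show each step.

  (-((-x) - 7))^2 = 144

Step 1. [(-((-x) - 7))^2 = 144] 144 ≥ 0, LHS is (·)² — take ±√ ⇒ sqrt: -((-x) - 7) = 12 or -12.
Step 2. [-((-x) - 7) = 12 or -12] flip signs both sides ⇒ neg: (-x) - 7 = -12 or 12.
Step 3. [(-x) - 7 = -12 or 12] 7 comes off first (add 7), so sub: -x = -5 or 19.
Step 4. [-x = -5 or 19] flip signs both sides, so neg: x = 5 or -19.

Answer: x ∈ {-19, 5}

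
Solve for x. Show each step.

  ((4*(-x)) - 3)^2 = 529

Step 1. [((4*(-x)) - 3)^2 = 529] LHS squared, RHS 529 ≥ 0: apply √ (±) ⇒ sqrt: (4*(-x)) - 3 = 23 or -23.
Step 2. [(4*(-x)) - 3 = 23 or -23] add 3: x sits inside (… - 3). So sub: 4*(-x) = 26 or -20.
Step 3. [4*(-x) = 26 or -20] 4 out front; divide by 4, so div: -x = 13/2 or -5.
Step 4. [-x = 13/2 or -5] leading − — multiply by −1. So neg: x = -13/2 or 5.

Answer: x ∈ {-13/2, 5}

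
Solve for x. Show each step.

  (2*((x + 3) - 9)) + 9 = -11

Step 1. [(2*((x + 3) - 9)) + 9 = -11] the outer +9 inverts by subtracting 9, so sub: 2*((x + 3) - 9) = -20.
Step 2. [2*((x + 3) - 9) = -20] 2 out front; divide by 2 ⇒ div: (x + 3) - 9 = -10.
Step 3. [(x + 3) - 9 = -10] the outer -9 inverts by adding 9 ⇒ sub: x + 3 = -1.
Step 4. [x + 3 = -1] the outer +3 inverts by subtracting 3, so sub: x = -4.

Answer: x ∈ {-4}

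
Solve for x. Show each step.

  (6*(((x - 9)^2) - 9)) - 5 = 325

Step 1. [(6*(((x - 9)^2) - 9)) - 5 = 325] -5 is outermost — add 5 both sides, so sub: 6*(((x - 9)^2) - 9) = 330.
Step 2. [6*(((x - 9)^2) - 9) = 330] LHS = 6·(…); ÷6 both sides ⇒ div: ((x - 9)^2) - 9 = 55.
Step 3. [((x - 9)^2) - 9 = 55] the outer -9 inverts by adding 9 ⇒ sub: (x - 9)^2 = 64.
Step 4. [(x - 9)^2 = 64] √ both sides: 64 ≥ 0 gives two branches, so sqrt: x - 9 = 8 or -8.
Step 5. [x - 9 = 8 or -8] the outer -9 inverts by adding 9 ⇒ sub: x = 17 or 1.

Answer: x ∈ {1, 17}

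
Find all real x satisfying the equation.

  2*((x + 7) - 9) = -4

Step 1. [2*((x + 7) - 9) = -4] LHS = 2·(…); ÷2 both sides ⇒ div: (x + 7) - 9 = -2.
Step 2. [(x + 7) - 9 = -2] 9 comes off first (add 9), so sub: x + 7 = 7.
Step 3. [x + 7 = 7] the outer +7 inverts by subtracting 7. So sub: x = 0.

Answer: x ∈ {0}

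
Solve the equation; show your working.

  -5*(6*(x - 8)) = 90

Step 1. [-5*(6*(x - 8)) = 90] divide by the outer -5. So div: 6*(x - 8) = -18.
Step 2. [6*(x - 8) = -18] 6 out front; divide by 6. So div: x - 8 = -3.
Step 3. [x - 8 = -3] peel the -8: add 8 from each side, so sub: x = 5.

Answer: x ∈ {5}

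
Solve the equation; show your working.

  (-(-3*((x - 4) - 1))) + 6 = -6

Step 1. [(-(-3*((x - 4) - 1))) + 6 = -6] the outer +6 inverts by subtracting 6, so sub: -(-3*((x - 4) - 1)) = -12.
Step 2. [-(-3*((x - 4) - 1)) = -12] LHS negated; negate both sides. So neg: -3*((x - 4) - 1) = 12.
Step 3. [-3*((x - 4) - 1) = 12] -3·(inner) — divide through by -3. So div: (x - 4) - 1 = -4.
Step 4. [(x - 4) - 1 = -4] add 1: x sits inside (… - 1) ⇒ sub: x - 4 = -3.
Step 5. [x - 4 = -3] add 4: x sits inside (… - 4) ⇒ sub: x = 1.

Answer: x ∈ {1}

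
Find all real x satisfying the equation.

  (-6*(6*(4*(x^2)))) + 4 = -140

Step 1. [(-6*(6*(4*(x^2)))) + 4 = -140] 4 comes off first (subtract 4). So sub: -6*(6*(4*(x^2))) = -144.
Step 2. [-6*(6*(4*(x^2))) = -144] leading coefficient -6: divide by -6. So div: 6*(4*(x^2)) = 24.
Step 3. [6*(4*(x^2)) = 24] divide by the outer 6. So div: 4*(x^2) = 4.
Step 4. [4*(x^2) = 4] 4 out front; divide by 4, so div: x^2 = 1.
Step 5. [x^2 = 1] √ both sides: 1 ≥ 0 gives two branches, so sqrt: x = 1 or -1.

Answer: x ∈ {-1, 1}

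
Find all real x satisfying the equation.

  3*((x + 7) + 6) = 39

Step 1. [3*((x + 7) + 6) = 39] divide by the outer 3 ⇒ div: (x + 7) + 6 = 13.
Step 2. [(x + 7) + 6 = 13] peel the +6: subtract 6 from each side. So sub: x + 7 = 7.
Step 3. [x + 7 = 7] the outer +7 inverts by subtracting 7. So sub: x = 0.

Answer: x ∈ {0}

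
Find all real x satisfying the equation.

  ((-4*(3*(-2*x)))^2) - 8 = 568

Step 1. [((-4*(3*(-2*x)))^2) - 8 = 568] -8 is outermost — add 8 both sides ⇒ sub: (-4*(3*(-2*x)))^2 = 576.
Step 2. [(-4*(3*(-2*x)))^2 = 576] √ both sides: 576 ≥ 0 gives two branches ⇒ sqrt: -4*(3*(-2*x)) = 24 or -24.
Step 3. [-4*(3*(-2*x)) = 24 or -24] LHS = -4·(…); ÷-4 both sides ⇒ div: 3*(-2*x) = -6 or 6.
Step 4. [3*(-2*x) = -6 or 6] leading coefficient 3: divide by 3. So div: -2*x = -2 or 2.
Step 5. [-2*x = -2 or 2] leading coefficient -2: divide by -2, so div: x = 1 or -1.

Answer: x ∈ {-1, 1}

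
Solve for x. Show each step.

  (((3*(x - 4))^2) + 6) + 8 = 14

Step 1. [(((3*(x - 4))^2) + 6) + 8 = 14] +8 is outermost — subtract 8 both sides. So sub: ((3*(x - 4))^2) + 6 = 6.
Step 2. [((3*(x - 4))^2) + 6 = 6] peel the +6: subtract 6 from each side, so sub: (3*(x - 4))^2 = 0.
Step 3. [(3*(x - 4))^2 = 0] LHS squared, RHS 0 ≥ 0: apply √ (±) ⇒ sqrt: 3*(x - 4) = 0.
Step 4. [3*(x - 4) = 0] LHS = 3·(…); ÷3 both sides. So div: x - 4 = 0.
Step 5. [x - 4 = 0] add 4: x sits inside (… - 4). So sub: x = 4.

Answer: x ∈ {4}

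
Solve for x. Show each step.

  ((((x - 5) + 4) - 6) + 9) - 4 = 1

Step 1. [((((x - 5) + 4) - 6) + 9) - 4 = 1] add 4: x sits inside (… - 4). So sub: (((x - 5) + 4) - 6) + 9 = 5.
Step 2. [(((x - 5) + 4) - 6) + 9 = 5] peel the +9: subtract 9 from each side, so sub: ((x - 5) + 4) - 6 = -4.
Step 3. [((x - 5) + 4) - 6 = -4] add 6: x sits inside (… - 6), so sub: (x - 5) + 4 = 2.
Step 4. [(x - 5) + 4 = 2] the outer +4 inverts by subtracting 4, so sub: x - 5 = -2.
Step 5. [x - 5 = -2] 5 comes off first (add 5) ⇒ sub: x = 3.

Answer: x ∈ {3}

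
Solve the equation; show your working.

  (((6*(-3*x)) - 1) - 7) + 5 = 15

Step 1. [(((6*(-3*x)) - 1) - 7) + 5 = 15] subtract 5: x sits inside (… + 5). So sub: ((6*(-3*x)) - 1) - 7 = 10.
Step 2. [((6*(-3*x)) - 1) - 7 = 10] add 7: x sits inside (… - 7), so sub: (6*(-3*x)) - 1 = 17.
Step 3. [(6*(-3*x)) - 1 = 17] add 1: x sits inside (… - 1) ⇒ sub: 6*(-3*x) = 18.
Step 4. [6*(-3*x) = 18] LHS = 6·(…); ÷6 both sides, so div: -3*x = 3.
Step 5. [-3*x = 3] -3 out front; divide by -3. So div: x = -1.

Answer: x ∈ {-1}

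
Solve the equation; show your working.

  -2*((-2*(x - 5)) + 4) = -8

Step 1. [-2*((-2*(x - 5)) + 4) = -8] LHS = -2·(…); ÷-2 both sides, so div: (-2*(x - 5)) + 4 = 4.
Step 2. [(-2*(x - 5)) + 4 = 4] 4 comes off first (subtract 4). So sub: -2*(x - 5) = 0.
Step 3. [-2*(x - 5) = 0] leading coefficient -2: divide by -2, so div: x - 5 = 0.
Step 4. [x - 5 = 0] the outer -5 inverts by adding 5 ⇒ sub: x = 5.

Answer: x ∈ {5}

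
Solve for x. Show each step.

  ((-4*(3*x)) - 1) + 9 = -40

Step 1. [((-4*(3*x)) - 1) + 9 = -40] subtract 9: x sits inside (… + 9), so sub: (-4*(3*x)) - 1 = -49.
Step 2. [(-4*(3*x)) - 1 = -49] add 1: x sits inside (… - 1), so sub: -4*(3*x) = -48.
Step 3. [-4*(3*x) = -48] divide by the outer -4 ⇒ div: 3*x = 12.
Step 4. [3*x = 12] 3 out front; divide by 3, so div: x = 4.

Answer: x ∈ {4}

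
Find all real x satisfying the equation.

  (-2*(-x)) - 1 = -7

Step 1. [(-2*(-x)) - 1 = -7] -1 is outermost — add 1 both sides, so sub: -2*(-x) = -6.
Step 2. [-2*(-x) = -6] leading coefficient -2: divide by -2, so div: -x = 3.
Step 3. [-x = 3] flip signs both sides, so neg: x = -3.

Answer: x ∈ {-3}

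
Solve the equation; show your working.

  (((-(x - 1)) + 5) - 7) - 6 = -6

Step 1. [(((-(x - 1)) + 5) - 7) - 6 = -6] add 6: x sits inside (… - 6). So sub: ((-(x - 1)) + 5) - 7 = 0.
Step 2. [((-(x - 1)) + 5) - 7 = 0] peel the -7: add 7 from each side, so sub: (-(x - 1)) + 5 = 7.
Step 3. [(-(x - 1)) + 5 = 7] +5 is outermost — subtract 5 both sides ⇒ sub: -(x - 1) = 2.
Step 4. [-(x - 1) = 2] leading − — multiply by −1. So neg: x - 1 = -2.
Step 5. [x - 1 = -2] peel the -1: add 1 from each side ⇒ sub: x = -1.

Answer: x ∈ {-1}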